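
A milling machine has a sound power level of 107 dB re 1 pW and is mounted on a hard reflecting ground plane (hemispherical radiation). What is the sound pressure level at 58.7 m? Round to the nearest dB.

64 dB

The power spreads over a hemisphere of area 2π·r², so L_p = L_w − 10·log₁₀(2π·r²).
2π·r² = 2.165e+04 m², 10·log₁₀ of that is 43.355 dB.
L_p = 107 − 43.355 = 63.65 dB.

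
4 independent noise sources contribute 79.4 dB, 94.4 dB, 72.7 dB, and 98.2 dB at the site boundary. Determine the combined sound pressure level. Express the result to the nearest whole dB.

100 dB

Incoherent sources combine by intensity addition: L_total = 10·log₁₀(Σ 10^(L_i/10)).
Σ 10^(L/10) = 10^(79.4/10) + 10^(94.4/10) + 10^(72.7/10) + 10^(98.2/10) = 9.467e+09.
L_total = 10·log₁₀(9.467e+09) = 99.76 dB.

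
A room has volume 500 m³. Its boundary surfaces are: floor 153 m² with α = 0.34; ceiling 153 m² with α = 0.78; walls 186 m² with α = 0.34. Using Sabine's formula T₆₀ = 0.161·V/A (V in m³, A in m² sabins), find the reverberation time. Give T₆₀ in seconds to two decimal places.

A = Σ Sᵢαᵢ = 153·0.34 + 153·0.78 + 186·0.34 = 234.60 m².
T₆₀ = 0.161 × 500 / 234.60 = 0.343 s.

0.34 s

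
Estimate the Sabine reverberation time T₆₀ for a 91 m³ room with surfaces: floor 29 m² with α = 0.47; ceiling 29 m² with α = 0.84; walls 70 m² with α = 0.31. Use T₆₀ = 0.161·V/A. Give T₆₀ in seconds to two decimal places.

Summing Sᵢαᵢ: 29·0.47 + 29·0.84 + 70·0.31 = 59.69 m².
T₆₀ = 0.161·V/A = 0.161·91/59.69 = 0.245 s.

0.25 s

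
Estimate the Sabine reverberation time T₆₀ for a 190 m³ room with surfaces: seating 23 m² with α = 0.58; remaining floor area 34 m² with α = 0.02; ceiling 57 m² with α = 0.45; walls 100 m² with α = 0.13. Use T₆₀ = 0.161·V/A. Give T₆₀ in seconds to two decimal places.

0.58 s

Total absorption A = 23·0.58 + 34·0.02 + 57·0.45 + 100·0.13 = 52.67 m² sabins.
T₆₀ = 0.161 × 190 / 52.67 = 0.581 s.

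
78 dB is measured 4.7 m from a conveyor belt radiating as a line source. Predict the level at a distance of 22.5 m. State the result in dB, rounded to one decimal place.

71.2 dB

For a line source, L₂ = L₁ − 10·log₁₀(r₂/r₁).
L₂ = 78 − 10·log₁₀(22.5/4.7) = 78 − 6.801 = 71.20 dB.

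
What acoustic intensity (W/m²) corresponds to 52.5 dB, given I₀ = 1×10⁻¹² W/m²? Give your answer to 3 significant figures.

L = 10·log₁₀(I/I₀) ⇒ I = I₀·10^(L/10) = 10⁻¹² × 10^5.25.

1.78e-07 W/m²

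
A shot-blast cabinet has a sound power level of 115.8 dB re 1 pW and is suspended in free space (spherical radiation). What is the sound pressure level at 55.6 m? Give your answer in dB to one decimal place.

69.9 dB

The power spreads over a sphere of area 4π·r², so L_p = L_w − 10·log₁₀(4π·r²).
4π·r² = 3.885e+04 m², 10·log₁₀ of that is 45.894 dB.
L_p = 115.8 − 45.894 = 69.91 dB.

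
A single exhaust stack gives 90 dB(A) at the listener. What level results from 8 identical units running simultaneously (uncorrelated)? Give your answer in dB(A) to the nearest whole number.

N identical incoherent sources raise the level by 10·log₁₀ N.
L_total = 90 + 10·log₁₀(8) = 90 + 9.031 = 99.03 dB(A).

99 dB(A)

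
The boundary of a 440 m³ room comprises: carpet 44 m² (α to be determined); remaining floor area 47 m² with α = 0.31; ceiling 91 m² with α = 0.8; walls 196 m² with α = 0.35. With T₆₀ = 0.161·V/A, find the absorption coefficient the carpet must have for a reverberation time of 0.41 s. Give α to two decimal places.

From T₆₀ = 0.161·V/A, the target T₆₀ = 0.41 s needs A = 0.161·440/0.41 = 172.78 m².
Absorption from the other surfaces = 47·0.31 + 91·0.8 + 196·0.35 = 155.97 m², so the carpet must supply 16.81 m² over 44 m².
α = 16.81/44 = 0.382.

0.38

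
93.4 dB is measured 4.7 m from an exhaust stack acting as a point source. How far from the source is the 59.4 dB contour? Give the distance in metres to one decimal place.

For a point source L₁ − L₂ = 20·log₁₀(r₂/r₁), so r₂ = r₁·10^((L₁−L₂)/20).
r₂ = 4.7·10^((93.4−59.4)/20) = 4.7·10^(34.0/20) = 235.56 m.

235.6 m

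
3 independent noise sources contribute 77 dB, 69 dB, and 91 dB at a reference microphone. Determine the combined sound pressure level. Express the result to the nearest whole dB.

91 dB

For uncorrelated sources the intensities add, so convert each level to linear form, sum, and take 10·log₁₀ of the total.
Σ 10^(L/10) = 10^(77/10) + 10^(69/10) + 10^(91/10) = 1.317e+09.
L_total = 10·log₁₀(1.317e+09) = 91.20 dB.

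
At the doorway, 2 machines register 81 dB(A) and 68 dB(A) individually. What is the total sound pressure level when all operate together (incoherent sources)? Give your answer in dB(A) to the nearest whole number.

For uncorrelated sources the intensities add, so convert each level to linear form, sum, and take 10·log₁₀ of the total.
Σ 10^(L/10) = 10^(81/10) + 10^(68/10) = 1.322e+08.
L_total = 10·log₁₀(1.322e+08) = 81.21 dB(A).

81 dB(A)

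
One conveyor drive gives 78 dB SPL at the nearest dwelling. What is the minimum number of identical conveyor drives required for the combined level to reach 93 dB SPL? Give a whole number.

Need L₁ + 10·log₁₀ N ≥ 93, i.e. log₁₀ N ≥ 1.50.
N ≥ 10^(15.0/10) = 31.623, so N = 32.

32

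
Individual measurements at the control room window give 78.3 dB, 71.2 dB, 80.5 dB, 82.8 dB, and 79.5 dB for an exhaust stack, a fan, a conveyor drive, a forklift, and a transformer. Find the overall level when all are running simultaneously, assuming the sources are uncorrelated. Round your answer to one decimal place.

For uncorrelated sources the intensities add, so convert each level to linear form, sum, and take 10·log₁₀ of the total.
Σ 10^(L/10) = 10^(78.3/10) + 10^(71.2/10) + 10^(80.5/10) + 10^(82.8/10) + 10^(79.5/10) = 4.727e+08.
L_total = 10·log₁₀(4.727e+08) = 86.75 dB.

86.7 dB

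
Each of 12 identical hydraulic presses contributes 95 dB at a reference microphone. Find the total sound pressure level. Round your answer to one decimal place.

105.8 dB

L_total = L₁ + 10·log₁₀ N for N identical incoherent sources.
L_total = 95 + 10·log₁₀(12) = 95 + 10.792 = 105.79 dB.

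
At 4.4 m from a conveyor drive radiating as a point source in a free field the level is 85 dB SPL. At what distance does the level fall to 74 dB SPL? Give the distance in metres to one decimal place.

15.6 m

For a point source L₁ − L₂ = 20·log₁₀(r₂/r₁), so r₂ = r₁·10^((L₁−L₂)/20).
r₂ = 4.4·10^((85−74)/20) = 4.4·10^(11.0/20) = 15.61 m.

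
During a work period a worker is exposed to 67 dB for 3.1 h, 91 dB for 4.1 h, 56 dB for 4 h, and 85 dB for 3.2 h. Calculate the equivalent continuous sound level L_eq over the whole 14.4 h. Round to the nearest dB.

Weight each interval's intensity by its duration and average over T = 14.4 h:
Σ tᵢ·10^(Lᵢ/10) = 3.1·10^(67/10) + 4.1·10^(91/10) + 4·10^(56/10) + 3.2·10^(85/10) = 6.191e+09.
L_eq = 10·log₁₀(6.191e+09/14.4) = 86.33 dB.

86 dB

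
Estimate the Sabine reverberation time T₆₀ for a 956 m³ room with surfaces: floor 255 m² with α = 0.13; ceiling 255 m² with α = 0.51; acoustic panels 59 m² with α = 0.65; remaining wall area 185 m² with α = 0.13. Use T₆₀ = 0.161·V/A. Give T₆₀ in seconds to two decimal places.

0.68 s

Total absorption A = 255·0.13 + 255·0.51 + 59·0.65 + 185·0.13 = 225.60 m² sabins.
T₆₀ = 0.161·V/A = 0.161·956/225.60 = 0.682 s.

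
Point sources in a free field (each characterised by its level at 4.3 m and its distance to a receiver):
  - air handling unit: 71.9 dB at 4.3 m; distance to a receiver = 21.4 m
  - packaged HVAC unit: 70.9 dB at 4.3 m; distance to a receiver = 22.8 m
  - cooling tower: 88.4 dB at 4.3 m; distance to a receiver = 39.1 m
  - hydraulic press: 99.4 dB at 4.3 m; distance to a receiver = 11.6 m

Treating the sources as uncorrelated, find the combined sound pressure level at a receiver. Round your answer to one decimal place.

Propagate each source to the receiver with L = L_ref − 20·log₁₀(r/r_ref), then add intensities.
air handling unit: 71.9 − 20·log₁₀(21.4/4.3) = 71.9 − 13.94 = 57.96 dB.
packaged HVAC unit: 70.9 − 20·log₁₀(22.8/4.3) = 70.9 − 14.49 = 56.41 dB.
cooling tower: 88.4 − 20·log₁₀(39.1/4.3) = 88.4 − 19.17 = 69.23 dB.
hydraulic press: 99.4 − 20·log₁₀(11.6/4.3) = 99.4 − 8.62 = 90.78 dB.
Σ 10^(L/10) = 1.206e+09 → L_total = 10·log₁₀(1.206e+09) = 90.81 dB.

90.8 dB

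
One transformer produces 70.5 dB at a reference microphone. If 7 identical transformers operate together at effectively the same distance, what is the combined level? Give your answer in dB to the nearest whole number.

79 dB

With 7 equal, uncorrelated contributions the intensity is 7× that of one unit, giving a rise of 10·log₁₀ 7.
L_total = 70.5 + 10·log₁₀(7) = 70.5 + 8.451 = 78.95 dB.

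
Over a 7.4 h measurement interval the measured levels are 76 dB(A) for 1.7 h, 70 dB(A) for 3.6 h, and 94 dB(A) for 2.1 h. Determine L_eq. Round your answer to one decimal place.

88.6 dB(A)

L_eq = 10·log₁₀[(1/T)·Σ tᵢ·10^(Lᵢ/10)] with T = 7.4 h.
Σ tᵢ·10^(Lᵢ/10) = 1.7·10^(76/10) + 3.6·10^(70/10) + 2.1·10^(94/10) = 5.379e+09.
L_eq = 10·log₁₀(5.379e+09/7.4) = 88.61 dB(A).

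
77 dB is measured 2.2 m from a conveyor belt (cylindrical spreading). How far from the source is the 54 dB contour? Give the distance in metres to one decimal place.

439.0 m

For a line source L₁ − L₂ = 10·log₁₀(r₂/r₁), so r₂ = r₁·10^((L₁−L₂)/10).
r₂ = 2.2·10^((77−54)/10) = 2.2·10^(23.0/10) = 438.96 m.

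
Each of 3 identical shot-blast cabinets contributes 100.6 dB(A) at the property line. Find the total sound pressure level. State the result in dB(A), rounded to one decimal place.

L_total = L₁ + 10·log₁₀ N for N identical incoherent sources.
L_total = 100.6 + 10·log₁₀(3) = 100.6 + 4.771 = 105.37 dB(A).

105.4 dB(A)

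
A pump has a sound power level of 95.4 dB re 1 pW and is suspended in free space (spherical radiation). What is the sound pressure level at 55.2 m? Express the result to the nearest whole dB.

50 dB

Free-field spherical radiation: L_p = L_w − 10·log₁₀(4π·r²), r = 55.2 m.
4π·r² = 3.829e+04 m², 10·log₁₀ of that is 45.831 dB.
L_p = 95.4 − 45.831 = 49.57 dB.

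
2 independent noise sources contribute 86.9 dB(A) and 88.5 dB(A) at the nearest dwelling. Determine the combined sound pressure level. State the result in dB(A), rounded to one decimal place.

90.8 dB(A)

Incoherent sources combine by intensity addition: L_total = 10·log₁₀(Σ 10^(L_i/10)).
Σ 10^(L/10) = 10^(86.9/10) + 10^(88.5/10) = 1.198e+09.
L_total = 10·log₁₀(1.198e+09) = 90.78 dB(A).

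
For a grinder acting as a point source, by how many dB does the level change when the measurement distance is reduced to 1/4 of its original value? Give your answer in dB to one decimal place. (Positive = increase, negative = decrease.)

A point source loses 6 dB per doubling of distance; generally ΔL = −20·log₁₀(r₂/r₁).
ΔL = −20·log₁₀(0.25) = +12.04 dB.

+12.0 dB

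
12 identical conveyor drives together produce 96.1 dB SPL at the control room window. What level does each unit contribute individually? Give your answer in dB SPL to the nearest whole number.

12 equal contributions raise the level by 10·log₁₀ 12 = 10.792 dB, so each unit alone gives 96.1 − 10.792.

85 dB SPL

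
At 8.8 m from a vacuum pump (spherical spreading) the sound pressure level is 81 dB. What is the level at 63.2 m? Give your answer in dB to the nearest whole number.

Spherical spreading from a point source gives a 20·log₁₀(r₂/r₁) drop.
L₂ = 81 − 20·log₁₀(63.2/8.8) = 81 − 17.125 = 63.88 dB.

64 dB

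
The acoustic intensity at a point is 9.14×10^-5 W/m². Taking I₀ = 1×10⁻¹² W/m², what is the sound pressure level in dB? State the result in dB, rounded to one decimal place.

Dividing by I₀ shifts the exponent by 12: I/I₀ = 9.14×10^7.
L = 10·(0.9609 + 7) = 79.61 dB.

79.6 dB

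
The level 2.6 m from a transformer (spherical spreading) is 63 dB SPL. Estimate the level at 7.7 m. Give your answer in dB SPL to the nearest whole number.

Spherical spreading from a point source gives a 20·log₁₀(r₂/r₁) drop.
L₂ = 63 − 20·log₁₀(7.7/2.6) = 63 − 9.430 = 53.57 dB SPL.

54 dB SPL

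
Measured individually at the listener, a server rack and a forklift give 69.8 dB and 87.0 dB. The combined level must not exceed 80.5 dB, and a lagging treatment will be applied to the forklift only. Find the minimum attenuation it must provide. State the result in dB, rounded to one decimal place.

Everything except the forklift sums to 10^(69.8/10) = 9.550e+06 in linear terms, 69.80 dB.
To meet 80.5 dB overall, the treated forklift may contribute at most 10^(80.5/10) − 9.550e+06 = 1.027e+08, i.e. 80.11 dB.
So the forklift must be reduced from 87.0 to 80.11 dB: IL = 6.89 dB.

6.9 dB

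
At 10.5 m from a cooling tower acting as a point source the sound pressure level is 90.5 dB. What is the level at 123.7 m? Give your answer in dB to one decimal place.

69.1 dB

Spherical spreading from a point source gives a 20·log₁₀(r₂/r₁) drop.
L₂ = 90.5 − 20·log₁₀(123.7/10.5) = 90.5 − 21.424 = 69.08 dB.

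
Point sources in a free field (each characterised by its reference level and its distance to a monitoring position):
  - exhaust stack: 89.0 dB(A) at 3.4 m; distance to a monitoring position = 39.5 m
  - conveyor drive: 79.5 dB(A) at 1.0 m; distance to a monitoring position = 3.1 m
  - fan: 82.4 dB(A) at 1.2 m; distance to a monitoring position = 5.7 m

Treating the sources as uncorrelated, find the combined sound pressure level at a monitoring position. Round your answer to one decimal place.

73.6 dB(A)

Propagate each source to the receiver with L = L_ref − 20·log₁₀(r/r_ref), then add intensities.
exhaust stack: 89.0 − 20·log₁₀(39.5/3.4) = 89.0 − 21.30 = 67.70 dB(A).
conveyor drive: 79.5 − 20·log₁₀(3.1/1.0) = 79.5 − 9.83 = 69.67 dB(A).
fan: 82.4 − 20·log₁₀(5.7/1.2) = 82.4 − 13.53 = 68.87 dB(A).
Σ 10^(L/10) = 2.286e+07 → L_total = 10·log₁₀(2.286e+07) = 73.59 dB(A).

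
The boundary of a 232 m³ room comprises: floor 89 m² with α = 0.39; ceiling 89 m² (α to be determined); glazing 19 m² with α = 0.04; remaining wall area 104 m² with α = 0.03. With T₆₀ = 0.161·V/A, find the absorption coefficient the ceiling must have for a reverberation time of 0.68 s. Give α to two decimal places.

0.18

A = 0.161·V/T₆₀ = 0.161·232/0.68 = 54.93 m² sabins.
Absorption from the other surfaces = 89·0.39 + 19·0.04 + 104·0.03 = 38.59 m², so the ceiling must supply 16.34 m² over 89 m².
α = 16.34/89 = 0.184.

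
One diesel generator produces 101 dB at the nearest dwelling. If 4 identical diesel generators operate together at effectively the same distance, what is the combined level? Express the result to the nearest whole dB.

With 4 equal, uncorrelated contributions the intensity is 4× that of one unit, giving a rise of 10·log₁₀ 4.
L_total = 101 + 10·log₁₀(4) = 101 + 6.021 = 107.02 dB.

107 dB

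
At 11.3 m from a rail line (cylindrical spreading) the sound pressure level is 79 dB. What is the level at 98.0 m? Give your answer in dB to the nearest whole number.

For a line source, L₂ = L₁ − 10·log₁₀(r₂/r₁).
L₂ = 79 − 10·log₁₀(98.0/11.3) = 79 − 9.381 = 69.62 dB.

70 dB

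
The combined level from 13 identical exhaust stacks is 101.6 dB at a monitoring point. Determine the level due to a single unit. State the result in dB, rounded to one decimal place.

90.5 dB

Dividing the total intensity by 13 lowers the level by 10·log₁₀ 13 = 11.139 dB: L₁ = 101.6 − 11.139.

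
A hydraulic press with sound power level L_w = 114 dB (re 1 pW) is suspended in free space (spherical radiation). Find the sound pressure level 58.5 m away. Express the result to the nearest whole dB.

Free-field spherical radiation: L_p = L_w − 10·log₁₀(4π·r²), r = 58.5 m.
4π·r² = 4.301e+04 m², 10·log₁₀ of that is 46.335 dB.
L_p = 114 − 46.335 = 67.66 dB.

68 dB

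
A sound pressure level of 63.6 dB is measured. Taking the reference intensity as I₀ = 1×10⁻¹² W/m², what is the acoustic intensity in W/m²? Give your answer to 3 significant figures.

I = I₀·10^(L/10) = 10⁻¹² × 10^(63.6/10) = 10^(-5.640).

2.29e-06 W/m²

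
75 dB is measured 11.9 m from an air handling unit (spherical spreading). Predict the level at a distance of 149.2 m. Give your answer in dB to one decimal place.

Spherical spreading from a point source gives a 20·log₁₀(r₂/r₁) drop.
L₂ = 75 − 20·log₁₀(149.2/11.9) = 75 − 21.964 = 53.04 dB.

53.0 dB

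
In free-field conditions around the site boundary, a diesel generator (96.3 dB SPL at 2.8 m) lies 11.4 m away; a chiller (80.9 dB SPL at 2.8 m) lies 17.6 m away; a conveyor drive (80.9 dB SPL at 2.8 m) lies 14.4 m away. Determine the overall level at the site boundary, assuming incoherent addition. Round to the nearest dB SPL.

Propagate each source to the receiver with L = L_ref − 20·log₁₀(r/r_ref), then add intensities.
diesel generator: 96.3 − 20·log₁₀(11.4/2.8) = 96.3 − 12.19 = 84.11 dB SPL.
chiller: 80.9 − 20·log₁₀(17.6/2.8) = 80.9 − 15.97 = 64.93 dB SPL.
conveyor drive: 80.9 − 20·log₁₀(14.4/2.8) = 80.9 − 14.22 = 66.68 dB SPL.
Σ 10^(L/10) = 2.651e+08 → L_total = 10·log₁₀(2.651e+08) = 84.23 dB SPL.

84 dB SPL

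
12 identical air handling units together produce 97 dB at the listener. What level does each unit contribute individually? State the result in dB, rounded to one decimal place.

86.2 dB

12 equal contributions raise the level by 10·log₁₀ 12 = 10.792 dB, so each unit alone gives 97 − 10.792.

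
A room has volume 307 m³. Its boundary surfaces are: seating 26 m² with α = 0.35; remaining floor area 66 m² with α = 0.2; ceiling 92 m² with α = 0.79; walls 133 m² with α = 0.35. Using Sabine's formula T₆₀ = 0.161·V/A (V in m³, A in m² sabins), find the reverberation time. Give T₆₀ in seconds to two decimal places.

0.35 s

A = Σ Sᵢαᵢ = 26·0.35 + 66·0.2 + 92·0.79 + 133·0.35 = 141.53 m².
T₆₀ = 0.161 × 307 / 141.53 = 0.349 s.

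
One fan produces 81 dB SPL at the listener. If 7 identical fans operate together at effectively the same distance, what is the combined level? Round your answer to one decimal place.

L_total = L₁ + 10·log₁₀ N for N identical incoherent sources.
L_total = 81 + 10·log₁₀(7) = 81 + 8.451 = 89.45 dB SPL.

89.5 dB SPL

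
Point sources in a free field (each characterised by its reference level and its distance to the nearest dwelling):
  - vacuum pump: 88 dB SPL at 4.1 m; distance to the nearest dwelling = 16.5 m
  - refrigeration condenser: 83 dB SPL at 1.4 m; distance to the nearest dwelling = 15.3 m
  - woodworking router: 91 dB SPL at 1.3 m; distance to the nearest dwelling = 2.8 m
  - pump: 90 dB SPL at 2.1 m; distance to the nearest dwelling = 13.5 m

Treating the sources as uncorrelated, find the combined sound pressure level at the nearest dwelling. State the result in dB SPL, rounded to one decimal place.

85.3 dB SPL

Propagate each source to the receiver with L = L_ref − 20·log₁₀(r/r_ref), then add intensities.
vacuum pump: 88 − 20·log₁₀(16.5/4.1) = 88 − 12.09 = 75.91 dB SPL.
refrigeration condenser: 83 − 20·log₁₀(15.3/1.4) = 83 − 20.77 = 62.23 dB SPL.
woodworking router: 91 − 20·log₁₀(2.8/1.3) = 91 − 6.66 = 84.34 dB SPL.
pump: 90 − 20·log₁₀(13.5/2.1) = 90 − 16.16 = 73.84 dB SPL.
Σ 10^(L/10) = 3.362e+08 → L_total = 10·log₁₀(3.362e+08) = 85.27 dB SPL.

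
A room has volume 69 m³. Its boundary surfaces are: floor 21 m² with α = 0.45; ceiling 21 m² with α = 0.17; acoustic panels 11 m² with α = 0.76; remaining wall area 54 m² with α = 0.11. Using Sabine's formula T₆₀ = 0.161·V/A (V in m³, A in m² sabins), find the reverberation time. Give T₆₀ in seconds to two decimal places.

0.41 s

Total absorption A = 21·0.45 + 21·0.17 + 11·0.76 + 54·0.11 = 27.32 m² sabins.
T₆₀ = 0.161 × 69 / 27.32 = 0.407 s.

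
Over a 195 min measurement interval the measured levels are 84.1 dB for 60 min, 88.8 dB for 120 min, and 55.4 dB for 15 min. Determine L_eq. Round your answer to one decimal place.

L_eq = 10·log₁₀[(1/T)·Σ tᵢ·10^(Lᵢ/10)] with T = 195 min.
Σ tᵢ·10^(Lᵢ/10) = 60·10^(84.1/10) + 120·10^(88.8/10) + 15·10^(55.4/10) = 1.065e+11.
L_eq = 10·log₁₀(1.065e+11/195) = 87.37 dB.

87.4 dB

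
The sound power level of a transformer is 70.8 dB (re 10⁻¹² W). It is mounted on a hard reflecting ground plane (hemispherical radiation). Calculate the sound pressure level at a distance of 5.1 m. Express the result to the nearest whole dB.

L_p = L_w − 10·log₁₀(2π·r²) with r = 5.1 m.
2π·r² = 163.4 m², 10·log₁₀ of that is 22.133 dB.
L_p = 70.8 − 22.133 = 48.67 dB.

49 dB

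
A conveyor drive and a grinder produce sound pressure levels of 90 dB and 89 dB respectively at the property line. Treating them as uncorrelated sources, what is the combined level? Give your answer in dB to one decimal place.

Incoherent sources combine by intensity addition: L_total = 10·log₁₀(Σ 10^(L_i/10)).
Σ 10^(L/10) = 10^(90/10) + 10^(89/10) = 1.794e+09.
L_total = 10·log₁₀(1.794e+09) = 92.54 dB.

92.5 dB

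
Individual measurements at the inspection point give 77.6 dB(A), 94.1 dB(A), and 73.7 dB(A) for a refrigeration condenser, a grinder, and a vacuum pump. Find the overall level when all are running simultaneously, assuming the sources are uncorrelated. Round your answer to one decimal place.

94.2 dB(A)

For uncorrelated sources the intensities add, so convert each level to linear form, sum, and take 10·log₁₀ of the total.
Σ 10^(L/10) = 10^(77.6/10) + 10^(94.1/10) + 10^(73.7/10) = 2.651e+09.
L_total = 10·log₁₀(2.651e+09) = 94.23 dB(A).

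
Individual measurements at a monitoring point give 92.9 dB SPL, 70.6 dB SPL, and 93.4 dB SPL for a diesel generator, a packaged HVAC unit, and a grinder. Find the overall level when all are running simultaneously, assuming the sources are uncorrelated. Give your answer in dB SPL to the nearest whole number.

96 dB SPL

For uncorrelated sources the intensities add, so convert each level to linear form, sum, and take 10·log₁₀ of the total.
Σ 10^(L/10) = 10^(92.9/10) + 10^(70.6/10) + 10^(93.4/10) = 4.149e+09.
L_total = 10·log₁₀(4.149e+09) = 96.18 dB SPL.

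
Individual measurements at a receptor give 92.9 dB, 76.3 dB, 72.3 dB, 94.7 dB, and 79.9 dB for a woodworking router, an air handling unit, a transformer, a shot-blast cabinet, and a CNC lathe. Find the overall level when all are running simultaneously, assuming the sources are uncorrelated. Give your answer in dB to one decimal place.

Incoherent sources combine by intensity addition: L_total = 10·log₁₀(Σ 10^(L_i/10)).
Σ 10^(L/10) = 10^(92.9/10) + 10^(76.3/10) + 10^(72.3/10) + 10^(94.7/10) + 10^(79.9/10) = 5.058e+09.
L_total = 10·log₁₀(5.058e+09) = 97.04 dB.

97.0 dB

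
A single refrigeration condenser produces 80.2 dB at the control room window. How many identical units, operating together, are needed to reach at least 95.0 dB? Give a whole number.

Need L₁ + 10·log₁₀ N ≥ 95.0, i.e. log₁₀ N ≥ 1.48.
N ≥ 10^(14.8/10) = 30.200, so N = 31.

31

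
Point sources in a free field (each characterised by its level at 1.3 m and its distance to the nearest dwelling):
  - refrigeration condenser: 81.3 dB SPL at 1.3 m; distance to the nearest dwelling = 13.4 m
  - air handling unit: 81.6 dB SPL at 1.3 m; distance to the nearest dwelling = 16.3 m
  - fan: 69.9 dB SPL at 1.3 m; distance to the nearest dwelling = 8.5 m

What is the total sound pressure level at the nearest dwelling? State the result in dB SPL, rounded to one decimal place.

Propagate each source to the receiver with L = L_ref − 20·log₁₀(r/r_ref), then add intensities.
refrigeration condenser: 81.3 − 20·log₁₀(13.4/1.3) = 81.3 − 20.26 = 61.04 dB SPL.
air handling unit: 81.6 − 20·log₁₀(16.3/1.3) = 81.6 − 21.96 = 59.64 dB SPL.
fan: 69.9 − 20·log₁₀(8.5/1.3) = 69.9 − 16.31 = 53.59 dB SPL.
Σ 10^(L/10) = 2.418e+06 → L_total = 10·log₁₀(2.418e+06) = 63.83 dB SPL.

63.8 dB SPL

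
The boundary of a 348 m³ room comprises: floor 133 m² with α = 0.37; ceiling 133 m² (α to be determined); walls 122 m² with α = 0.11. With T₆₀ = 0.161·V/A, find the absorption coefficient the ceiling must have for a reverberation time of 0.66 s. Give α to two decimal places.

From T₆₀ = 0.161·V/A, the target T₆₀ = 0.66 s needs A = 0.161·348/0.66 = 84.89 m².
Absorption from the other surfaces = 133·0.37 + 122·0.11 = 62.63 m², so the ceiling must supply 22.26 m² over 133 m².
α = 22.26/133 = 0.167.

0.17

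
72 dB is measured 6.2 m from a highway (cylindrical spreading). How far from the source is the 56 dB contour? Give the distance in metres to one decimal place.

246.8 m

Line-source spreading drops the level by 10·log₁₀(r₂/r₁); inverting, r₂/r₁ = 10^(ΔL/10).
r₂ = 6.2·10^((72−56)/10) = 6.2·10^(16.0/10) = 246.83 m.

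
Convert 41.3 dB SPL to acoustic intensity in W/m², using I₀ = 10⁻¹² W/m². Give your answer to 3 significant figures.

I = I₀·10^(L/10) = 10⁻¹² × 10^(41.3/10) = 10^(-7.870).

1.35e-08 W/m²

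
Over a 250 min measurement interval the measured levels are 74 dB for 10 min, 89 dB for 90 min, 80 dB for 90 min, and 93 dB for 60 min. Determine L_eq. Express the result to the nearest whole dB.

The energy average is taken in the linear domain: L_eq = 10·log₁₀[(Σ tᵢ·10^(Lᵢ/10))/T], T = 250 min.
Σ tᵢ·10^(Lᵢ/10) = 10·10^(74/10) + 90·10^(89/10) + 90·10^(80/10) + 60·10^(93/10) = 2.005e+11.
L_eq = 10·log₁₀(2.005e+11/250) = 89.04 dB.

89 dB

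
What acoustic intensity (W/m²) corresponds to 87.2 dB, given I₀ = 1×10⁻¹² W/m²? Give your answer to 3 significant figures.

I = I₀·10^(L/10) = 10⁻¹² × 10^(87.2/10) = 10^(-3.280).

0.000525 W/m²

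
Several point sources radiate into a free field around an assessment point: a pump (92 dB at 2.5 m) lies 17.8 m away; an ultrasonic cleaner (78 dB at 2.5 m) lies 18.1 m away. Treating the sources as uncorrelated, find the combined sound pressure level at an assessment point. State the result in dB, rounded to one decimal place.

Propagate each source to the receiver with L = L_ref − 20·log₁₀(r/r_ref), then add intensities.
pump: 92 − 20·log₁₀(17.8/2.5) = 92 − 17.05 = 74.95 dB.
ultrasonic cleaner: 78 − 20·log₁₀(18.1/2.5) = 78 − 17.19 = 60.81 dB.
Σ 10^(L/10) = 3.247e+07 → L_total = 10·log₁₀(3.247e+07) = 75.11 dB.

75.1 dB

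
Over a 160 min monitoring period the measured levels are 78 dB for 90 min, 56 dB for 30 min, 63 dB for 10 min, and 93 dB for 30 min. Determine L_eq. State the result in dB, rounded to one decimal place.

86.1 dB

The energy average is taken in the linear domain: L_eq = 10·log₁₀[(Σ tᵢ·10^(Lᵢ/10))/T], T = 160 min.
Σ tᵢ·10^(Lᵢ/10) = 90·10^(78/10) + 30·10^(56/10) + 10·10^(63/10) + 30·10^(93/10) = 6.557e+10.
L_eq = 10·log₁₀(6.557e+10/160) = 86.13 dB.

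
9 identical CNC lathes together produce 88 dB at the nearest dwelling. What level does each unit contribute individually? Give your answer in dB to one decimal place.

9 equal contributions raise the level by 10·log₁₀ 9 = 9.542 dB, so each unit alone gives 88 − 9.542.

78.5 dB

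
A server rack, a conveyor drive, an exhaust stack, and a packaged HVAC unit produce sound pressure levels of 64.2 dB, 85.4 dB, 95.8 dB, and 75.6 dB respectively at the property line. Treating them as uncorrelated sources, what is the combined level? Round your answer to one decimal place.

For uncorrelated sources the intensities add, so convert each level to linear form, sum, and take 10·log₁₀ of the total.
Σ 10^(L/10) = 10^(64.2/10) + 10^(85.4/10) + 10^(95.8/10) + 10^(75.6/10) = 4.188e+09.
L_total = 10·log₁₀(4.188e+09) = 96.22 dB.

96.2 dB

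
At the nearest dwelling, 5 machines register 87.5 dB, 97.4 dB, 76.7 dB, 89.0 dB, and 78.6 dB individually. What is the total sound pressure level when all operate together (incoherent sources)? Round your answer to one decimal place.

98.4 dB

For uncorrelated sources the intensities add, so convert each level to linear form, sum, and take 10·log₁₀ of the total.
Σ 10^(L/10) = 10^(87.5/10) + 10^(97.4/10) + 10^(76.7/10) + 10^(89.0/10) + 10^(78.6/10) = 6.971e+09.
L_total = 10·log₁₀(6.971e+09) = 98.43 dB.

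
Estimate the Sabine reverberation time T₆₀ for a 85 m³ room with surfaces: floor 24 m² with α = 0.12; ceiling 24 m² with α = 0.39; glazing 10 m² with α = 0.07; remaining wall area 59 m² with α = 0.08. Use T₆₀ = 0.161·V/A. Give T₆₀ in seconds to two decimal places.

0.77 s

A = Σ Sᵢαᵢ = 24·0.12 + 24·0.39 + 10·0.07 + 59·0.08 = 17.66 m².
T₆₀ = 0.161·V/A = 0.161·85/17.66 = 0.775 s.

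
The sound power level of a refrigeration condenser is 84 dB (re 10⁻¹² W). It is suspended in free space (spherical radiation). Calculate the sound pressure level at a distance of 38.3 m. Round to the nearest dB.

41 dB

The power spreads over a sphere of area 4π·r², so L_p = L_w − 10·log₁₀(4π·r²).
4π·r² = 1.843e+04 m², 10·log₁₀ of that is 42.656 dB.
L_p = 84 − 42.656 = 41.34 dB.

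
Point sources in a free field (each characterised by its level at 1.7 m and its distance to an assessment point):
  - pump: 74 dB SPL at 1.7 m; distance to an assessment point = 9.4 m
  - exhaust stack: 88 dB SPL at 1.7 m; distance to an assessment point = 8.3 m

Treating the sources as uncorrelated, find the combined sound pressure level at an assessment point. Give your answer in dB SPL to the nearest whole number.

Apply inverse-square spreading to bring every level to the receiver, then sum 10^(L/10).
pump: 74 − 20·log₁₀(9.4/1.7) = 74 − 14.85 = 59.15 dB SPL.
exhaust stack: 88 − 20·log₁₀(8.3/1.7) = 88 − 13.77 = 74.23 dB SPL.
Σ 10^(L/10) = 2.729e+07 → L_total = 10·log₁₀(2.729e+07) = 74.36 dB SPL.

74 dB SPL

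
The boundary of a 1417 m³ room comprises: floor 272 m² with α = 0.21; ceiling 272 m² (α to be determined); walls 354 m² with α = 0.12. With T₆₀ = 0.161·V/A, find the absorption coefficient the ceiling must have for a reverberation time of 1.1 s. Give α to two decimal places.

A = 0.161·V/T₆₀ = 0.161·1417/1.1 = 207.40 m² sabins.
Absorption from the other surfaces = 272·0.21 + 354·0.12 = 99.60 m², so the ceiling must supply 107.80 m² over 272 m².
α = 107.80/272 = 0.396.

0.40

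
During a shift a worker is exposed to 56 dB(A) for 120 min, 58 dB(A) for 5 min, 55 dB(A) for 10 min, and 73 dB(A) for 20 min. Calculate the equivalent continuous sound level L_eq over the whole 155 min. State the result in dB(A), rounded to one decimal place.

Weight each interval's intensity by its duration and average over T = 155 min:
Σ tᵢ·10^(Lᵢ/10) = 120·10^(56/10) + 5·10^(58/10) + 10·10^(55/10) + 20·10^(73/10) = 4.531e+08.
L_eq = 10·log₁₀(4.531e+08/155) = 64.66 dB(A).

64.7 dB(A)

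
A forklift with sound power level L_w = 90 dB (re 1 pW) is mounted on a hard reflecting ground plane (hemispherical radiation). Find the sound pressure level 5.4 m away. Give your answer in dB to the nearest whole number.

The power spreads over a hemisphere of area 2π·r², so L_p = L_w − 10·log₁₀(2π·r²).
2π·r² = 183.2 m², 10·log₁₀ of that is 22.630 dB.
L_p = 90 − 22.630 = 67.37 dB.

67 dB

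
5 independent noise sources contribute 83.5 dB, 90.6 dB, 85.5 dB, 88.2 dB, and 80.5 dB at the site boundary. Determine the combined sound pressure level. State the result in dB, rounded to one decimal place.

94.0 dB

For uncorrelated sources the intensities add, so convert each level to linear form, sum, and take 10·log₁₀ of the total.
Σ 10^(L/10) = 10^(83.5/10) + 10^(90.6/10) + 10^(85.5/10) + 10^(88.2/10) + 10^(80.5/10) = 2.500e+09.
L_total = 10·log₁₀(2.500e+09) = 93.98 dB.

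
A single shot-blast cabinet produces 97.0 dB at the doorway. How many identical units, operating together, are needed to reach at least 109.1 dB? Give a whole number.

N identical sources give L₁ + 10·log₁₀ N, so require 10·log₁₀ N ≥ 109.1 − 97.0 = 12.1 dB.
N ≥ 10^(12.1/10) = 16.218, so N = 17.

17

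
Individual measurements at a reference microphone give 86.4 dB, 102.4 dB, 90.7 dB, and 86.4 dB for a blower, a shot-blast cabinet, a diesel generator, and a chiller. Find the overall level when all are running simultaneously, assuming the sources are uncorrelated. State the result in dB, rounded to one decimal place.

Incoherent sources combine by intensity addition: L_total = 10·log₁₀(Σ 10^(L_i/10)).
Σ 10^(L/10) = 10^(86.4/10) + 10^(102.4/10) + 10^(90.7/10) + 10^(86.4/10) = 1.943e+10.
L_total = 10·log₁₀(1.943e+10) = 102.88 dB.

102.9 dB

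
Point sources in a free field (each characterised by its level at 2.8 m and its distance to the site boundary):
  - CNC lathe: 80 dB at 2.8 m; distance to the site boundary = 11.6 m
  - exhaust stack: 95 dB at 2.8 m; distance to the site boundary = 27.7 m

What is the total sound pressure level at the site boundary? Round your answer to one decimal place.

First find each source's level at the receiver (point-source: −20·log₁₀(r/r_ref)), then combine on an intensity basis.
CNC lathe: 80 − 20·log₁₀(11.6/2.8) = 80 − 12.35 = 67.65 dB.
exhaust stack: 95 − 20·log₁₀(27.7/2.8) = 95 − 19.91 = 75.09 dB.
Σ 10^(L/10) = 3.814e+07 → L_total = 10·log₁₀(3.814e+07) = 75.81 dB.

75.8 dB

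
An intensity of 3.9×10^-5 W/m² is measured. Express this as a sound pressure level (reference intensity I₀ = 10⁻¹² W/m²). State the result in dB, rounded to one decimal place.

75.9 dB

Dividing by I₀ shifts the exponent by 12: I/I₀ = 3.9×10^7.
L = 10·(0.5911 + 7) = 75.91 dB.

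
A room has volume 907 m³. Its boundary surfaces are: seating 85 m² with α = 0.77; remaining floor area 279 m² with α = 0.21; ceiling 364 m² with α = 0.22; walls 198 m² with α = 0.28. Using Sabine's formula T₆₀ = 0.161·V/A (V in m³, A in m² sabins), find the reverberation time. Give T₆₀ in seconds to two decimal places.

Summing Sᵢαᵢ: 85·0.77 + 279·0.21 + 364·0.22 + 198·0.28 = 259.56 m².
T₆₀ = 0.161 × 907 / 259.56 = 0.563 s.

0.56 s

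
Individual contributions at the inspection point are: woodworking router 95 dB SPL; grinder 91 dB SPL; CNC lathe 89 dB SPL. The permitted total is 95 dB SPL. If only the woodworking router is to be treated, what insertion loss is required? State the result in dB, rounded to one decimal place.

4.6 dB

Fixed contribution from the other sources: Σ 10^(L/10) = 10^(91/10) + 10^(89/10) = 2.053e+09 (93.12 dB SPL).
To meet 95 dB SPL overall, the treated woodworking router may contribute at most 10^(95/10) − 2.053e+09 = 1.109e+09, i.e. 90.45 dB SPL.
So the woodworking router must be reduced from 95 to 90.45 dB SPL: IL = 4.55 dB.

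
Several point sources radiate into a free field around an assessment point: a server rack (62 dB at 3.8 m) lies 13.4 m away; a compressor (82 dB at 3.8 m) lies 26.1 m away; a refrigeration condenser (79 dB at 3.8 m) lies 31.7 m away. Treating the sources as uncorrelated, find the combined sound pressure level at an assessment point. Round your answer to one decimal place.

66.7 dB

Apply inverse-square spreading to bring every level to the receiver, then sum 10^(L/10).
server rack: 62 − 20·log₁₀(13.4/3.8) = 62 − 10.95 = 51.05 dB.
compressor: 82 − 20·log₁₀(26.1/3.8) = 82 − 16.74 = 65.26 dB.
refrigeration condenser: 79 − 20·log₁₀(31.7/3.8) = 79 − 18.43 = 60.57 dB.
Σ 10^(L/10) = 4.628e+06 → L_total = 10·log₁₀(4.628e+06) = 66.65 dB.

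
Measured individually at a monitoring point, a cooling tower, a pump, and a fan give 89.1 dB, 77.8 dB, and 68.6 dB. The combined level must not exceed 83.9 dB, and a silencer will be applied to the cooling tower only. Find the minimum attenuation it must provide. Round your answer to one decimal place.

6.6 dB

The untreated sources together contribute 10^(77.8/10) + 10^(68.6/10) = 6.750e+07, i.e. 78.29 dB.
To meet 83.9 dB overall, the treated cooling tower may contribute at most 10^(83.9/10) − 6.750e+07 = 1.780e+08, i.e. 82.50 dB.
Required insertion loss = 89.1 − 82.50 = 6.60 dB.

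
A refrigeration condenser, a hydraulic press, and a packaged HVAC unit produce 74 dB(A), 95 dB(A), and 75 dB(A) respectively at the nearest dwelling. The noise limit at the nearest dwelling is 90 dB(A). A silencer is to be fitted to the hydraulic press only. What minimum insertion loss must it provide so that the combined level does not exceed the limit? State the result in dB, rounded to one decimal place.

5.3 dB

Everything except the hydraulic press sums to 10^(74/10) + 10^(75/10) = 5.674e+07 in linear terms, 77.54 dB(A).
To meet 90 dB(A) overall, the treated hydraulic press may contribute at most 10^(90/10) − 5.674e+07 = 9.433e+08, i.e. 89.75 dB(A).
Required insertion loss = 95 − 89.75 = 5.25 dB.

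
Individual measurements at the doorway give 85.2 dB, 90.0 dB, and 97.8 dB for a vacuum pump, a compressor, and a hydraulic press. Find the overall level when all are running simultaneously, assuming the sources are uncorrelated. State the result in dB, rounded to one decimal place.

For uncorrelated sources the intensities add, so convert each level to linear form, sum, and take 10·log₁₀ of the total.
Σ 10^(L/10) = 10^(85.2/10) + 10^(90.0/10) + 10^(97.8/10) = 7.357e+09.
L_total = 10·log₁₀(7.357e+09) = 98.67 dB.

98.7 dB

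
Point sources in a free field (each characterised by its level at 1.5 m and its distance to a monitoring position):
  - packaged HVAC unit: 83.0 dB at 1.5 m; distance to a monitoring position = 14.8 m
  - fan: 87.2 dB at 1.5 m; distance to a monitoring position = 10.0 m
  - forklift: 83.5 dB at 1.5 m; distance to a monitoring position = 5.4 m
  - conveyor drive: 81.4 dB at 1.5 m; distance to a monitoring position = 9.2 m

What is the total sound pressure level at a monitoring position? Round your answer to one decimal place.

Apply inverse-square spreading to bring every level to the receiver, then sum 10^(L/10).
packaged HVAC unit: 83.0 − 20·log₁₀(14.8/1.5) = 83.0 − 19.88 = 63.12 dB.
fan: 87.2 − 20·log₁₀(10.0/1.5) = 87.2 − 16.48 = 70.72 dB.
forklift: 83.5 − 20·log₁₀(5.4/1.5) = 83.5 − 11.13 = 72.37 dB.
conveyor drive: 81.4 − 20·log₁₀(9.2/1.5) = 81.4 − 15.75 = 65.65 dB.
Σ 10^(L/10) = 3.480e+07 → L_total = 10·log₁₀(3.480e+07) = 75.42 dB.

75.4 dB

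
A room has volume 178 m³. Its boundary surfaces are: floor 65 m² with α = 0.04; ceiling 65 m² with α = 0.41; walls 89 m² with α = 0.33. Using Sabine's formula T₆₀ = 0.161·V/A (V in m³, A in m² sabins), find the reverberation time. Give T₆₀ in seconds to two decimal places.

Summing Sᵢαᵢ: 65·0.04 + 65·0.41 + 89·0.33 = 58.62 m².
T₆₀ = 0.161·V/A = 0.161·178/58.62 = 0.489 s.

0.49 s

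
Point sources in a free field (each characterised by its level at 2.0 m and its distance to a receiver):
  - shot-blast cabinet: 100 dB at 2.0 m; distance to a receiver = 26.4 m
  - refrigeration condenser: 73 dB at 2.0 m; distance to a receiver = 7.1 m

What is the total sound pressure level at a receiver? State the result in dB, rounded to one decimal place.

77.7 dB

Propagate each source to the receiver with L = L_ref − 20·log₁₀(r/r_ref), then add intensities.
shot-blast cabinet: 100 − 20·log₁₀(26.4/2.0) = 100 − 22.41 = 77.59 dB.
refrigeration condenser: 73 − 20·log₁₀(7.1/2.0) = 73 − 11.00 = 62.00 dB.
Σ 10^(L/10) = 5.898e+07 → L_total = 10·log₁₀(5.898e+07) = 77.71 dB.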